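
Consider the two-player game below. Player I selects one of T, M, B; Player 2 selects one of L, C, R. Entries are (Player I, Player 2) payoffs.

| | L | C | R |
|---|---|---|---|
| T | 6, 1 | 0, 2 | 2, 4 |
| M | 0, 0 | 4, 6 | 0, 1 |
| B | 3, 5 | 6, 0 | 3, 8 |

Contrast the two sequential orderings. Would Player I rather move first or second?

If Player I leads: Player 2's best replies are T→R, M→C, B→R; Player I's induced payoffs 2, 4, 3; outcome (M, C), payoffs (4, 6).
If Player 2 leads: Player I's best replies are L→T, C→B, R→B; Player 2's induced payoffs 1, 0, 8; outcome (B, R), payoffs (3, 8).
Player I gets 4 moving first and 3 moving second, so Player I prefers to move first.

first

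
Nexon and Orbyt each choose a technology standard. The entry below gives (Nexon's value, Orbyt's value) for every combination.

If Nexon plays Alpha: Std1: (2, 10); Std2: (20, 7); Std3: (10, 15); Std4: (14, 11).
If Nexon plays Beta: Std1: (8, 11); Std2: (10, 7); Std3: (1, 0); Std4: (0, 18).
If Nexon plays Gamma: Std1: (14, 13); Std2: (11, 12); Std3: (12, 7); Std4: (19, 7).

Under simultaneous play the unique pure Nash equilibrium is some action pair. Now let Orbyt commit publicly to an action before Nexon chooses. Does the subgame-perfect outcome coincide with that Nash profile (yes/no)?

yes

Nexon best-responds to each possible Orbyt move:
- Std1 → Nexon plays Gamma (best of 2, 8, 14); Orbyt gets 13.
- Std2 → Nexon plays Alpha (best of 20, 10, 11); Orbyt gets 7.
- Std3 → Nexon plays Gamma (best of 10, 1, 12); Orbyt gets 7.
- Std4 → Nexon plays Gamma (best of 14, 0, 19); Orbyt gets 7.
Orbyt's induced payoffs are 13, 7, 7, 7, so Orbyt commits to Std1. Subgame-perfect outcome: (Gamma, Std1) with payoffs (14, 13).
Now find the simultaneous Nash equilibrium.
Nexon's best replies: Std1→Gamma; Std2→Alpha; Std3→Gamma; Std4→Gamma.
Orbyt's best replies: Alpha→Std3; Beta→Std4; Gamma→Std1.
The unique mutual best reply is (Gamma, Std1), giving (14, 13).
Sequential outcome (Gamma, Std1) coincides with the Nash profile (Gamma, Std1).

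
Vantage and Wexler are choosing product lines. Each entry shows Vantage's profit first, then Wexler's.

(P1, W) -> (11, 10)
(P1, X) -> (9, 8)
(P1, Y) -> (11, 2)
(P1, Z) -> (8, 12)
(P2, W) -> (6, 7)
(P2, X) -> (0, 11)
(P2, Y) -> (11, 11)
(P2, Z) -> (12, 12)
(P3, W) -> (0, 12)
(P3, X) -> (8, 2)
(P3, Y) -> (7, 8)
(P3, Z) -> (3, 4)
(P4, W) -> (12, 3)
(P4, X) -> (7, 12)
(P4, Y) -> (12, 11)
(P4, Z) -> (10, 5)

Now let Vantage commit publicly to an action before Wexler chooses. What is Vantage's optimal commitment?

P2

Solve by backward induction (Vantage leads).
- P1: Wexler compares 10, 8, 2, 12 and picks Z; Vantage would get 8.
- P2: Wexler compares 7, 11, 11, 12 and picks Z; Vantage would get 12.
- P3: Wexler compares 12, 2, 8, 4 and picks W; Vantage would get 0.
- P4: Wexler compares 3, 12, 11, 5 and picks X; Vantage would get 7.
Among 8, 12, 0, 7, the best is 12 at P2. Subgame-perfect outcome: (P2, Z) with payoffs (12, 12).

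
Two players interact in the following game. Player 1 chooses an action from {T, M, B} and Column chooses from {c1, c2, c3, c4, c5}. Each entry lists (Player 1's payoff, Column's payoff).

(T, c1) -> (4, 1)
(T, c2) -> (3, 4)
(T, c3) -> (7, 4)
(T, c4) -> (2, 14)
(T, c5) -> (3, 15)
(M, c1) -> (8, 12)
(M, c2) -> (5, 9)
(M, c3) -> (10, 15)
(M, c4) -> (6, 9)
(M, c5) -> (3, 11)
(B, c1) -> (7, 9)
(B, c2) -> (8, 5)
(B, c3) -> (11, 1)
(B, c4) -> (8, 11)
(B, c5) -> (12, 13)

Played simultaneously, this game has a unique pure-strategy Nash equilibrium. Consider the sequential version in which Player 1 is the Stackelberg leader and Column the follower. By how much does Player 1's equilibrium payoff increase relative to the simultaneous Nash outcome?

Column best-responds to each possible Player 1 move:
- T: BR = c5, leader payoff 3.
- M: BR = c3, leader payoff 10.
- B: BR = c5, leader payoff 12.
Maximizing over 3, 10, 12, Player 1 chooses B. Subgame-perfect outcome: (B, c5) with payoffs (12, 13).
For the simultaneous game, intersect best replies.
Player 1's best replies: c1→M; c2→B; c3→B; c4→B; c5→B.
Column's best replies: T→c5; M→c3; B→c5.
Only (B, c5) has each player best-responding; Nash payoffs (12, 13).
Player 1's commitment gain: 12 − 12 = 0.

0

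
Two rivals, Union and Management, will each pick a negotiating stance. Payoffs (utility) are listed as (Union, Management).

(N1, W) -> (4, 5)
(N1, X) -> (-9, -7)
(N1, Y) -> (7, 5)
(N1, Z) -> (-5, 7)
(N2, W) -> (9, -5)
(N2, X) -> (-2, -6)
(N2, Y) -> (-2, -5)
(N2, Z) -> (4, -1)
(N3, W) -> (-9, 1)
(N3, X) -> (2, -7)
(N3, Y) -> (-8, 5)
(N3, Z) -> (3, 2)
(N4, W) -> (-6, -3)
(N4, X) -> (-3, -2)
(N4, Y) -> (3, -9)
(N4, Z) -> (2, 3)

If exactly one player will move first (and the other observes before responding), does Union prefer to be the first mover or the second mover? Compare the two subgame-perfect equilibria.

If Union leads: Management's best replies are N1→Z, N2→Z, N3→Y, N4→Z; Union's induced payoffs -5, 4, -8, 2; outcome (N2, Z), payoffs (4, -1).
If Management leads: Union's best replies are W→N2, X→N3, Y→N1, Z→N2; Management's induced payoffs -5, -7, 5, -1; outcome (N1, Y), payoffs (7, 5).
Union gets 4 moving first and 7 moving second, so Union prefers to move second.

second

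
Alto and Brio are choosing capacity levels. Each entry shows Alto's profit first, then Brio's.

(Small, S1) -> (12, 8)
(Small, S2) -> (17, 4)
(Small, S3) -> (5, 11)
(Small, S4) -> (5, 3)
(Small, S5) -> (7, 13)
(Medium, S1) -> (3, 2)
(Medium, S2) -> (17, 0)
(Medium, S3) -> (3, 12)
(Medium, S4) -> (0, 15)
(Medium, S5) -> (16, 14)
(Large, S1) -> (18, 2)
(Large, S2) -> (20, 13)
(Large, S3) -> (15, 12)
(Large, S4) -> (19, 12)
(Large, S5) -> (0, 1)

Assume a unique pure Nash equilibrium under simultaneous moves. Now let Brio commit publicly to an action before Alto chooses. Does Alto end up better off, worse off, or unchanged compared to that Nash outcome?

worse off

Alto best-responds to each possible Brio move:
- S1 → Alto plays Large (best of 12, 3, 18); Brio gets 2.
- S2 → Alto plays Large (best of 17, 17, 20); Brio gets 13.
- S3 → Alto plays Large (best of 5, 3, 15); Brio gets 12.
- S4 → Alto plays Large (best of 5, 0, 19); Brio gets 12.
- S5 → Alto plays Medium (best of 7, 16, 0); Brio gets 14.
Maximizing over 2, 13, 12, 12, 14, Brio chooses S5. Subgame-perfect outcome: (Medium, S5) with payoffs (16, 14).
Now find the simultaneous Nash equilibrium.
Alto's best replies: S1→Large; S2→Large; S3→Large; S4→Large; S5→Medium.
Brio's best replies: Small→S5; Medium→S4; Large→S2.
The unique mutual best reply is (Large, S2), giving (20, 13).
Alto earns 16 sequentially versus 20 at the Nash outcome: worse off.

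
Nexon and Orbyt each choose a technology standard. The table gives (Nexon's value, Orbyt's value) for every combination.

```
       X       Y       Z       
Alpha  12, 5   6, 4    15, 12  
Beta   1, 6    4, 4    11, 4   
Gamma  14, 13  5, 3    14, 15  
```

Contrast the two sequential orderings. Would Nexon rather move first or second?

If Nexon leads: Orbyt's best replies are Alpha→Z, Beta→X, Gamma→Z; Nexon's induced payoffs 15, 1, 14; outcome (Alpha, Z), payoffs (15, 12).
If Orbyt leads: Nexon's best replies are X→Gamma, Y→Alpha, Z→Alpha; Orbyt's induced payoffs 13, 4, 12; outcome (Gamma, X), payoffs (14, 13).
Nexon gets 15 moving first and 14 moving second, so Nexon prefers to move first.

first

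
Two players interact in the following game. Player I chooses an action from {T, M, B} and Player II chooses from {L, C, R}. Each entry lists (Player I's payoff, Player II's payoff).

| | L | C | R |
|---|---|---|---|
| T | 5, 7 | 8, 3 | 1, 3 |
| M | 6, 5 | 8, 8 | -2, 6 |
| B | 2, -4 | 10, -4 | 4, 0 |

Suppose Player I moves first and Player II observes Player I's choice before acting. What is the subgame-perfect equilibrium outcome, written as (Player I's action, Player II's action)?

(M, C)

Work backward from Player II's decision.
- T: Player II compares 7, 3, 3 and picks L; Player I would get 5.
- M: Player II compares 5, 8, 6 and picks C; Player I would get 8.
- B: Player II compares -4, -4, 0 and picks R; Player I would get 4.
Player I's induced payoffs are 5, 8, 4, so Player I commits to M. Subgame-perfect outcome: (M, C) with payoffs (8, 8).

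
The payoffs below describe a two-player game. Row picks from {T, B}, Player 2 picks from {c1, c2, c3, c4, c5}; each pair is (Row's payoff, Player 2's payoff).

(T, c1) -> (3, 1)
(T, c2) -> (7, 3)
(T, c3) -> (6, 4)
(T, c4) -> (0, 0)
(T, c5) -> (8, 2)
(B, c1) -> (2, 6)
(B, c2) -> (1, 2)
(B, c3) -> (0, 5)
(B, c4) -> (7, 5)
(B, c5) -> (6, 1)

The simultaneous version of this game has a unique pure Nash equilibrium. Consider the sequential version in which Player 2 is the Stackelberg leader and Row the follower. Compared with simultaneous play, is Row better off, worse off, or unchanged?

better off

Solve by backward induction (Player 2 leads).
- c1: BR = T, leader payoff 1.
- c2: BR = T, leader payoff 3.
- c3: BR = T, leader payoff 4.
- c4: BR = B, leader payoff 5.
- c5: BR = T, leader payoff 2.
Player 2's induced payoffs are 1, 3, 4, 5, 2, so Player 2 commits to c4. Subgame-perfect outcome: (B, c4) with payoffs (7, 5).
Under simultaneous play:
Row's best replies: c1→T; c2→T; c3→T; c4→B; c5→T.
Player 2's best replies: T→c3; B→c1.
The unique mutual best reply is (T, c3), giving (6, 4).
Row earns 7 sequentially versus 6 at the Nash outcome: better off.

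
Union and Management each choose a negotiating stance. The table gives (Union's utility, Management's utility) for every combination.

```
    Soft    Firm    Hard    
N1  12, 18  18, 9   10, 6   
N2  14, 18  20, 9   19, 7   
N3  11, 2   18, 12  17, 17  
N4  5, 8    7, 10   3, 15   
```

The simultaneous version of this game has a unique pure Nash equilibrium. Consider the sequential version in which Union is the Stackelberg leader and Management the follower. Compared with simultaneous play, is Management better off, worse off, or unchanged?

Management best-responds to each possible Union move:
- N1: BR = Soft, leader payoff 12.
- N2: BR = Soft, leader payoff 14.
- N3: BR = Hard, leader payoff 17.
- N4: BR = Hard, leader payoff 3.
Union's induced payoffs are 12, 14, 17, 3, so Union commits to N3. Subgame-perfect outcome: (N3, Hard) with payoffs (17, 17).
Under simultaneous play:
Union's best replies: Soft→N2; Firm→N2; Hard→N2.
Management's best replies: N1→Soft; N2→Soft; N3→Hard; N4→Hard.
The unique mutual best reply is (N2, Soft), giving (14, 18).
Management earns 17 sequentially versus 18 at the Nash outcome: worse off.

worse off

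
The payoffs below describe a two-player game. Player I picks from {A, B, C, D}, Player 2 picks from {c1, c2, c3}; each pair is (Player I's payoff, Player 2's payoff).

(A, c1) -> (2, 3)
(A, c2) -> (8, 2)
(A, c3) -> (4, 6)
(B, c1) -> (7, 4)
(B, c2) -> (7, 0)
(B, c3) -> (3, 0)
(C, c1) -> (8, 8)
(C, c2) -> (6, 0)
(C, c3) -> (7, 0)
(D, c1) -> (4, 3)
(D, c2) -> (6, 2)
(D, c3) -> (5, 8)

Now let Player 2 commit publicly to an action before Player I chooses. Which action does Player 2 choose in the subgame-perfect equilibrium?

c1

Player I best-responds to each possible Player 2 move:
- c1 → Player I plays C (best of 2, 7, 8, 4); Player 2 gets 8.
- c2 → Player I plays A (best of 8, 7, 6, 6); Player 2 gets 2.
- c3 → Player I plays C (best of 4, 3, 7, 5); Player 2 gets 0.
Maximizing over 8, 2, 0, Player 2 chooses c1. Subgame-perfect outcome: (C, c1) with payoffs (8, 8).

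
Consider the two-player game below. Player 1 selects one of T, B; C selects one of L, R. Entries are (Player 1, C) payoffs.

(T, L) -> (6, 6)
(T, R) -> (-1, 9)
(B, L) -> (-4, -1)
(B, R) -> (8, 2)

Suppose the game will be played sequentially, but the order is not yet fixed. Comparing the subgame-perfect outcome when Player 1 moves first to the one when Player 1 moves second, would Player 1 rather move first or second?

first

If Player 1 leads: C's best replies are T→R, B→R; Player 1's induced payoffs -1, 8; outcome (B, R), payoffs (8, 2).
If C leads: Player 1's best replies are L→T, R→B; C's induced payoffs 6, 2; outcome (T, L), payoffs (6, 6).
Player 1 gets 8 moving first and 6 moving second, so Player 1 prefers to move first.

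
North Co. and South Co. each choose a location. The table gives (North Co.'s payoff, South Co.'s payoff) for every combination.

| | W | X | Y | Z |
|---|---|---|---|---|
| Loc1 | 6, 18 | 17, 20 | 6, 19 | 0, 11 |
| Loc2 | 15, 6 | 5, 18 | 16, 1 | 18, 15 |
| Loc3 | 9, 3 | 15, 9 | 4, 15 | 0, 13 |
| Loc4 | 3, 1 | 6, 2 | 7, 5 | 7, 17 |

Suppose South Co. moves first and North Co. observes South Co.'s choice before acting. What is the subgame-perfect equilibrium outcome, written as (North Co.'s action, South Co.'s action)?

(Loc1, X)

Backward induction with South Co. moving first.
- W: North Co. compares 6, 15, 9, 3 and picks Loc2; South Co. would get 6.
- X: North Co. compares 17, 5, 15, 6 and picks Loc1; South Co. would get 20.
- Y: North Co. compares 6, 16, 4, 7 and picks Loc2; South Co. would get 1.
- Z: North Co. compares 0, 18, 0, 7 and picks Loc2; South Co. would get 15.
Maximizing over 6, 20, 1, 15, South Co. chooses X. Subgame-perfect outcome: (Loc1, X) with payoffs (17, 20).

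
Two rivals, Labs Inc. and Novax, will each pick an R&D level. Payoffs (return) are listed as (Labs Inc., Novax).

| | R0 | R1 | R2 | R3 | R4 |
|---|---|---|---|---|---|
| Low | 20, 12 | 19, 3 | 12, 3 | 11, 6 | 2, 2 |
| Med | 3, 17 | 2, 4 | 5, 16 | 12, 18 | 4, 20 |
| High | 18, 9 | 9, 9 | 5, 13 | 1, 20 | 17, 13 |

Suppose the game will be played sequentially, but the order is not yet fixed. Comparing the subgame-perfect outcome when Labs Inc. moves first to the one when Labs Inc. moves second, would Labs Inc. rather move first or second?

first

If Labs Inc. leads: Novax's best replies are Low→R0, Med→R4, High→R3; Labs Inc.'s induced payoffs 20, 4, 1; outcome (Low, R0), payoffs (20, 12).
If Novax leads: Labs Inc.'s best replies are R0→Low, R1→Low, R2→Low, R3→Med, R4→High; Novax's induced payoffs 12, 3, 3, 18, 13; outcome (Med, R3), payoffs (12, 18).
Labs Inc. gets 20 moving first and 12 moving second, so Labs Inc. prefers to move first.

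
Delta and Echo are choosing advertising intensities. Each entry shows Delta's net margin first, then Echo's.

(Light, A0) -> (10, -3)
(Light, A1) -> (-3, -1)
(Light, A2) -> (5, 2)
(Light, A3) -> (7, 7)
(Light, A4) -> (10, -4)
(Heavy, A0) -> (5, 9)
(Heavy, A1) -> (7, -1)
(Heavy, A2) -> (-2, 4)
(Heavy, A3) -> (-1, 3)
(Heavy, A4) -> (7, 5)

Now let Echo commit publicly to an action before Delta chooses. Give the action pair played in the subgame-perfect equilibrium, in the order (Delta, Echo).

(Light, A3)

Delta best-responds to each possible Echo move:
- A0 → Delta plays Light (best of 10, 5); Echo gets -3.
- A1 → Delta plays Heavy (best of -3, 7); Echo gets -1.
- A2 → Delta plays Light (best of 5, -2); Echo gets 2.
- A3 → Delta plays Light (best of 7, -1); Echo gets 7.
- A4 → Delta plays Light (best of 10, 7); Echo gets -4.
Maximizing over -3, -1, 2, 7, -4, Echo chooses A3. Subgame-perfect outcome: (Light, A3) with payoffs (7, 7).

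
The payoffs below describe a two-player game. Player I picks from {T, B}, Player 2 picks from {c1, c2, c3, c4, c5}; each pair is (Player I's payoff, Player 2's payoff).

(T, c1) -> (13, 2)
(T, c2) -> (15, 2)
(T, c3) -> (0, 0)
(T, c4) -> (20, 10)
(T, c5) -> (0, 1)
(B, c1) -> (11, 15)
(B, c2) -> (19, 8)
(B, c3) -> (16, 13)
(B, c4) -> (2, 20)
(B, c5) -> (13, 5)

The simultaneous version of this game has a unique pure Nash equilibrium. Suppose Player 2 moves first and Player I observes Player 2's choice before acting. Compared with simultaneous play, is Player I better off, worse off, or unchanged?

Solve by backward induction (Player 2 leads).
- c1: BR = T, leader payoff 2.
- c2: BR = B, leader payoff 8.
- c3: BR = B, leader payoff 13.
- c4: BR = T, leader payoff 10.
- c5: BR = B, leader payoff 5.
Player 2's induced payoffs are 2, 8, 13, 10, 5, so Player 2 commits to c3. Subgame-perfect outcome: (B, c3) with payoffs (16, 13).
Now find the simultaneous Nash equilibrium.
Player I's best replies: c1→T; c2→B; c3→B; c4→T; c5→B.
Player 2's best replies: T→c4; B→c4.
Only (T, c4) has each player best-responding; Nash payoffs (20, 10).
Player I earns 16 sequentially versus 20 at the Nash outcome: worse off.

worse off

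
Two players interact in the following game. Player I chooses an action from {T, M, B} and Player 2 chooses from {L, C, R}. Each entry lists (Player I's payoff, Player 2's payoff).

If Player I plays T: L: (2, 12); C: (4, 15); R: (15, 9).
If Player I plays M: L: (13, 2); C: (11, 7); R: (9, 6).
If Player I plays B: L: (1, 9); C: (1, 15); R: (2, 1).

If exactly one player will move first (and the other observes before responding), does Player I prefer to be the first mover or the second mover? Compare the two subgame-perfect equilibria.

second

If Player I leads: Player 2's best replies are T→C, M→C, B→C; Player I's induced payoffs 4, 11, 1; outcome (M, C), payoffs (11, 7).
If Player 2 leads: Player I's best replies are L→M, C→M, R→T; Player 2's induced payoffs 2, 7, 9; outcome (T, R), payoffs (15, 9).
Player I gets 11 moving first and 15 moving second, so Player I prefers to move second.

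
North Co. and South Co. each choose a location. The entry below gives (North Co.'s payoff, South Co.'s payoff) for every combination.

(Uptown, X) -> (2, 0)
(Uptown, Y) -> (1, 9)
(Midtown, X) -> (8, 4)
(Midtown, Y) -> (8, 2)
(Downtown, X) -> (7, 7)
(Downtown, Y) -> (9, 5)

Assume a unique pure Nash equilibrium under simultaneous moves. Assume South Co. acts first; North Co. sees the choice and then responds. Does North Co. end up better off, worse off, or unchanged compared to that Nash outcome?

better off

North Co. best-responds to each possible South Co. move:
- X → North Co. plays Midtown (best of 2, 8, 7); South Co. gets 4.
- Y → North Co. plays Downtown (best of 1, 8, 9); South Co. gets 5.
Among 4, 5, the best is 5 at Y. Subgame-perfect outcome: (Downtown, Y) with payoffs (9, 5).
For the simultaneous game, intersect best replies.
North Co.'s best replies: X→Midtown; Y→Downtown.
South Co.'s best replies: Uptown→Y; Midtown→X; Downtown→X.
The unique mutual best reply is (Midtown, X), giving (8, 4).
North Co. earns 9 sequentially versus 8 at the Nash outcome: better off.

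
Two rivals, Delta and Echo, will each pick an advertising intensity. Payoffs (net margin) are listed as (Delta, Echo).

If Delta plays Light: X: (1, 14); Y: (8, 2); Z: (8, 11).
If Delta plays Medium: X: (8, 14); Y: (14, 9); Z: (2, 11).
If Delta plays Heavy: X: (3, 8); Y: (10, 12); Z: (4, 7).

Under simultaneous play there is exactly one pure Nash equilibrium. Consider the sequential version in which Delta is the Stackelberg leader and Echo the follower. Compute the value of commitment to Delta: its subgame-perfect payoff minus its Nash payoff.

Solve by backward induction (Delta leads).
- Light: Echo compares 14, 2, 11 and picks X; Delta would get 1.
- Medium: Echo compares 14, 9, 11 and picks X; Delta would get 8.
- Heavy: Echo compares 8, 12, 7 and picks Y; Delta would get 10.
Maximizing over 1, 8, 10, Delta chooses Heavy. Subgame-perfect outcome: (Heavy, Y) with payoffs (10, 12).
For the simultaneous game, intersect best replies.
Delta's best replies: X→Medium; Y→Medium; Z→Light.
Echo's best replies: Light→X; Medium→X; Heavy→Y.
The unique mutual best reply is (Medium, X), giving (8, 14).
Delta's commitment gain: 10 − 8 = 2.

2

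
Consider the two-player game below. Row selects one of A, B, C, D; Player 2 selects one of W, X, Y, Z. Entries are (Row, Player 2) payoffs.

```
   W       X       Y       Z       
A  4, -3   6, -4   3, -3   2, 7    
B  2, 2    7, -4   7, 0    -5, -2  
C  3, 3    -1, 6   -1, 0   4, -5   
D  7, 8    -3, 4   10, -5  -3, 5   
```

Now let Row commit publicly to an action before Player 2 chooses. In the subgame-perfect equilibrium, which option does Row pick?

D

Work backward from Player 2's decision.
- A → Player 2 plays Z (best of -3, -4, -3, 7); Row gets 2.
- B → Player 2 plays W (best of 2, -4, 0, -2); Row gets 2.
- C → Player 2 plays X (best of 3, 6, 0, -5); Row gets -1.
- D → Player 2 plays W (best of 8, 4, -5, 5); Row gets 7.
Among 2, 2, -1, 7, the best is 7 at D. Subgame-perfect outcome: (D, W) with payoffs (7, 8).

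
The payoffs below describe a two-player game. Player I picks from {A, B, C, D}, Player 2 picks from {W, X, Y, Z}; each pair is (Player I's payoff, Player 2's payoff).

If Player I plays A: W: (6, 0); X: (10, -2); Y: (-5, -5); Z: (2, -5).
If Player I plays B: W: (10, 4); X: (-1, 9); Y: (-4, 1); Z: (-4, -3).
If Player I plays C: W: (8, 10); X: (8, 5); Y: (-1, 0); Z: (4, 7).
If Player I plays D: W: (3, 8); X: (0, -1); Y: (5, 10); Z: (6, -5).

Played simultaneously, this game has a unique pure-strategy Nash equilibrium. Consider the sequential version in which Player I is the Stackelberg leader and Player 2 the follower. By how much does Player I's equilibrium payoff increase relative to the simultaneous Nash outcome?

Solve by backward induction (Player I leads).
- A: BR = W, leader payoff 6.
- B: BR = X, leader payoff -1.
- C: BR = W, leader payoff 8.
- D: BR = Y, leader payoff 5.
Player I's induced payoffs are 6, -1, 8, 5, so Player I commits to C. Subgame-perfect outcome: (C, W) with payoffs (8, 10).
Now find the simultaneous Nash equilibrium.
Player I's best replies: W→B; X→A; Y→D; Z→D.
Player 2's best replies: A→W; B→X; C→W; D→Y.
The unique mutual best reply is (D, Y), giving (5, 10).
Player I's commitment gain: 8 − 5 = 3.

3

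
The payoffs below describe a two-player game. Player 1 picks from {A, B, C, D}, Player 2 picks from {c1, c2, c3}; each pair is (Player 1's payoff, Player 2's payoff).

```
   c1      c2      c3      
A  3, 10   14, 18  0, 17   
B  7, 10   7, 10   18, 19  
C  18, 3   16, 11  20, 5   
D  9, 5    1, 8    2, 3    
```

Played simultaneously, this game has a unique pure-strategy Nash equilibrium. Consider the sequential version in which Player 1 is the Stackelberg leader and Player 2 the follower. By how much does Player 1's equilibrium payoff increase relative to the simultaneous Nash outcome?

2

Work backward from Player 2's decision.
- A: BR = c2, leader payoff 14.
- B: BR = c3, leader payoff 18.
- C: BR = c2, leader payoff 16.
- D: BR = c2, leader payoff 1.
Among 14, 18, 16, 1, the best is 18 at B. Subgame-perfect outcome: (B, c3) with payoffs (18, 19).
For the simultaneous game, intersect best replies.
Player 1's best replies: c1→C; c2→C; c3→C.
Player 2's best replies: A→c2; B→c3; C→c2; D→c2.
The unique mutual best reply is (C, c2), giving (16, 11).
Player 1's commitment gain: 18 − 16 = 2.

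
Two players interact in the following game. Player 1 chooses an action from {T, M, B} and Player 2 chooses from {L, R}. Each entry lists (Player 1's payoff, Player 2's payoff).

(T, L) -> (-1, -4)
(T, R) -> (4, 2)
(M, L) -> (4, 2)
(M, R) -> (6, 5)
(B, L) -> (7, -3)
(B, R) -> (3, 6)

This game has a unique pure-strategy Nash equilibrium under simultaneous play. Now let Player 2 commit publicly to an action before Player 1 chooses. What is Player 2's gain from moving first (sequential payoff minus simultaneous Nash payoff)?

Player 1 best-responds to each possible Player 2 move:
- L: Player 1 compares -1, 4, 7 and picks B; Player 2 would get -3.
- R: Player 1 compares 4, 6, 3 and picks M; Player 2 would get 5.
Player 2's induced payoffs are -3, 5, so Player 2 commits to R. Subgame-perfect outcome: (M, R) with payoffs (6, 5).
Under simultaneous play:
Player 1's best replies: L→B; R→M.
Player 2's best replies: T→R; M→R; B→R.
The unique mutual best reply is (M, R), giving (6, 5).
Player 2's commitment gain: 5 − 5 = 0.

0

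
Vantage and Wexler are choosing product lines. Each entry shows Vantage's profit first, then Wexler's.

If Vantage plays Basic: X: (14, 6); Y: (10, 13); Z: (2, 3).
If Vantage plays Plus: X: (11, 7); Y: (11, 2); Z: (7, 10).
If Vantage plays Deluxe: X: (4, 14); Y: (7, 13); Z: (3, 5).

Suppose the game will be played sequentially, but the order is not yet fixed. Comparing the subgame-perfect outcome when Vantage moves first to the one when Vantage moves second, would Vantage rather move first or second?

If Vantage leads: Wexler's best replies are Basic→Y, Plus→Z, Deluxe→X; Vantage's induced payoffs 10, 7, 4; outcome (Basic, Y), payoffs (10, 13).
If Wexler leads: Vantage's best replies are X→Basic, Y→Plus, Z→Plus; Wexler's induced payoffs 6, 2, 10; outcome (Plus, Z), payoffs (7, 10).
Vantage gets 10 moving first and 7 moving second, so Vantage prefers to move first.

first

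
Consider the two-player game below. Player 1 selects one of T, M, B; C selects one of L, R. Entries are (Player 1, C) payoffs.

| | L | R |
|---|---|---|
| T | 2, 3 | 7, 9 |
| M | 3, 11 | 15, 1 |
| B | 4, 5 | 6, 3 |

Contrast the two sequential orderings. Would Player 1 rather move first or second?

If Player 1 leads: C's best replies are T→R, M→L, B→L; Player 1's induced payoffs 7, 3, 4; outcome (T, R), payoffs (7, 9).
If C leads: Player 1's best replies are L→B, R→M; C's induced payoffs 5, 1; outcome (B, L), payoffs (4, 5).
Player 1 gets 7 moving first and 4 moving second, so Player 1 prefers to move first.

first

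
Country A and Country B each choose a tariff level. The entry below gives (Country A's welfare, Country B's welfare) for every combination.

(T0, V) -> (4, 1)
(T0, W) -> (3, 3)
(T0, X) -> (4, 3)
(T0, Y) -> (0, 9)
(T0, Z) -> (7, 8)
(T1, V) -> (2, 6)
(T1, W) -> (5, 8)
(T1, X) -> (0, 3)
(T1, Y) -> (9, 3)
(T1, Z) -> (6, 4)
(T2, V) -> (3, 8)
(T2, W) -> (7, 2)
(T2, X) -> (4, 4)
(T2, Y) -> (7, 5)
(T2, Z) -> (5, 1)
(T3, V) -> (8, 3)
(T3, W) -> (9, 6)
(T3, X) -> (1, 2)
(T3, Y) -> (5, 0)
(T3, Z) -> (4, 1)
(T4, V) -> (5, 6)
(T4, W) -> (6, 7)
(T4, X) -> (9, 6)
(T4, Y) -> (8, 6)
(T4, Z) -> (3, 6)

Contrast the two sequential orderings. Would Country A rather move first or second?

If Country A leads: Country B's best replies are T0→Y, T1→W, T2→V, T3→W, T4→W; Country A's induced payoffs 0, 5, 3, 9, 6; outcome (T3, W), payoffs (9, 6).
If Country B leads: Country A's best replies are V→T3, W→T3, X→T4, Y→T1, Z→T0; Country B's induced payoffs 3, 6, 6, 3, 8; outcome (T0, Z), payoffs (7, 8).
Country A gets 9 moving first and 7 moving second, so Country A prefers to move first.

first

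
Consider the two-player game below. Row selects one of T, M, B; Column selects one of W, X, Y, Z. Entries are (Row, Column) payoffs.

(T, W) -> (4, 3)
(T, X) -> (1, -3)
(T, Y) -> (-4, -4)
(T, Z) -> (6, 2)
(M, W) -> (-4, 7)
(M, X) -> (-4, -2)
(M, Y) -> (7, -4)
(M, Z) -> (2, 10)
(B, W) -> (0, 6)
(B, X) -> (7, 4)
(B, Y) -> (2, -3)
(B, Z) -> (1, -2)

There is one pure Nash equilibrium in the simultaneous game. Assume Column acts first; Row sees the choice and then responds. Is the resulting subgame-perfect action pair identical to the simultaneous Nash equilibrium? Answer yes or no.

no

Backward induction with Column moving first.
- W → Row plays T (best of 4, -4, 0); Column gets 3.
- X → Row plays B (best of 1, -4, 7); Column gets 4.
- Y → Row plays M (best of -4, 7, 2); Column gets -4.
- Z → Row plays T (best of 6, 2, 1); Column gets 2.
Maximizing over 3, 4, -4, 2, Column chooses X. Subgame-perfect outcome: (B, X) with payoffs (7, 4).
Under simultaneous play:
Row's best replies: W→T; X→B; Y→M; Z→T.
Column's best replies: T→W; M→Z; B→W.
The unique mutual best reply is (T, W), giving (4, 3).
Sequential outcome (B, X) differs from the Nash profile (T, W).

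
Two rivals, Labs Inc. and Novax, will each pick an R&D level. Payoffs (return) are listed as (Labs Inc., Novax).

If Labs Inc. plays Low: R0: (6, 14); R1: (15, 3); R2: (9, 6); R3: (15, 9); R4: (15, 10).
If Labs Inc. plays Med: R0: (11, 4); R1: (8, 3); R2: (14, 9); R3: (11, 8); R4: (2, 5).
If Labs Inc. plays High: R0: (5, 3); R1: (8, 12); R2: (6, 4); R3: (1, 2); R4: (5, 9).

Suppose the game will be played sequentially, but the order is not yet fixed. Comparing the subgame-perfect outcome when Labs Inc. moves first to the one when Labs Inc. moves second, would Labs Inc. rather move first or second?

second

If Labs Inc. leads: Novax's best replies are Low→R0, Med→R2, High→R1; Labs Inc.'s induced payoffs 6, 14, 8; outcome (Med, R2), payoffs (14, 9).
If Novax leads: Labs Inc.'s best replies are R0→Med, R1→Low, R2→Med, R3→Low, R4→Low; Novax's induced payoffs 4, 3, 9, 9, 10; outcome (Low, R4), payoffs (15, 10).
Labs Inc. gets 14 moving first and 15 moving second, so Labs Inc. prefers to move second.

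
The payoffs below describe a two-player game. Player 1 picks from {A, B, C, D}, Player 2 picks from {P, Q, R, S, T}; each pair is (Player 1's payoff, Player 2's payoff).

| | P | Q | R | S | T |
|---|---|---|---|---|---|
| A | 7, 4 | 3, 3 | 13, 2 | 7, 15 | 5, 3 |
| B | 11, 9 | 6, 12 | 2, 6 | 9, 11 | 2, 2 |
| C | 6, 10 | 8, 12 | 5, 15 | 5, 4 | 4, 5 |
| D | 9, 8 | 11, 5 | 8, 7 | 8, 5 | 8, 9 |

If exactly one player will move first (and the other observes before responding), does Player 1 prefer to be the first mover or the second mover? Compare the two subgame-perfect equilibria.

If Player 1 leads: Player 2's best replies are A→S, B→Q, C→R, D→T; Player 1's induced payoffs 7, 6, 5, 8; outcome (D, T), payoffs (8, 9).
If Player 2 leads: Player 1's best replies are P→B, Q→D, R→A, S→B, T→D; Player 2's induced payoffs 9, 5, 2, 11, 9; outcome (B, S), payoffs (9, 11).
Player 1 gets 8 moving first and 9 moving second, so Player 1 prefers to move second.

second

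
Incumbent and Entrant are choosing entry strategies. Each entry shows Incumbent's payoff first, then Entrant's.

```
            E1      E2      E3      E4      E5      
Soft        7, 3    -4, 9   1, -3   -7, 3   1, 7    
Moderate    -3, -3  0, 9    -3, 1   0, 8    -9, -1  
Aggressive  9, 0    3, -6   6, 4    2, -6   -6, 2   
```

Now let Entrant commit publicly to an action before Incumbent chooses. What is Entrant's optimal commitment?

E5

Incumbent best-responds to each possible Entrant move:
- E1 → Incumbent plays Aggressive (best of 7, -3, 9); Entrant gets 0.
- E2 → Incumbent plays Aggressive (best of -4, 0, 3); Entrant gets -6.
- E3 → Incumbent plays Aggressive (best of 1, -3, 6); Entrant gets 4.
- E4 → Incumbent plays Aggressive (best of -7, 0, 2); Entrant gets -6.
- E5 → Incumbent plays Soft (best of 1, -9, -6); Entrant gets 7.
Entrant's induced payoffs are 0, -6, 4, -6, 7, so Entrant commits to E5. Subgame-perfect outcome: (Soft, E5) with payoffs (1, 7).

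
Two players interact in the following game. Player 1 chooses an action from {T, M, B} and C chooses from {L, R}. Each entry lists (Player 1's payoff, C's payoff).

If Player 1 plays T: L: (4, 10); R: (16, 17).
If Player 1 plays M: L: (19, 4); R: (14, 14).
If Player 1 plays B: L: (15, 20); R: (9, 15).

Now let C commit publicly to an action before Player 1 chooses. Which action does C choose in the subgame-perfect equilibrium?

R

Backward induction with C moving first.
- L: BR = M, leader payoff 4.
- R: BR = T, leader payoff 17.
Maximizing over 4, 17, C chooses R. Subgame-perfect outcome: (T, R) with payoffs (16, 17).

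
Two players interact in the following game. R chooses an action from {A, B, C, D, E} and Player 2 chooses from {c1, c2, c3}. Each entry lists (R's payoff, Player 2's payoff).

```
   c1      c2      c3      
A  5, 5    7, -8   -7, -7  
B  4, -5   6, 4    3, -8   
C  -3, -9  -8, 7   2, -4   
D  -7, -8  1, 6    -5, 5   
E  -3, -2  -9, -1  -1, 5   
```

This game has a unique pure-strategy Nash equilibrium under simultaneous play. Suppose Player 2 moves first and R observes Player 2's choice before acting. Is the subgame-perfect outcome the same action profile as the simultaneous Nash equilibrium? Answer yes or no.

yes

Solve by backward induction (Player 2 leads).
- c1: R compares 5, 4, -3, -7, -3 and picks A; Player 2 would get 5.
- c2: R compares 7, 6, -8, 1, -9 and picks A; Player 2 would get -8.
- c3: R compares -7, 3, 2, -5, -1 and picks B; Player 2 would get -8.
Maximizing over 5, -8, -8, Player 2 chooses c1. Subgame-perfect outcome: (A, c1) with payoffs (5, 5).
Under simultaneous play:
R's best replies: c1→A; c2→A; c3→B.
Player 2's best replies: A→c1; B→c2; C→c2; D→c2; E→c3.
The unique mutual best reply is (A, c1), giving (5, 5).
Sequential outcome (A, c1) coincides with the Nash profile (A, c1).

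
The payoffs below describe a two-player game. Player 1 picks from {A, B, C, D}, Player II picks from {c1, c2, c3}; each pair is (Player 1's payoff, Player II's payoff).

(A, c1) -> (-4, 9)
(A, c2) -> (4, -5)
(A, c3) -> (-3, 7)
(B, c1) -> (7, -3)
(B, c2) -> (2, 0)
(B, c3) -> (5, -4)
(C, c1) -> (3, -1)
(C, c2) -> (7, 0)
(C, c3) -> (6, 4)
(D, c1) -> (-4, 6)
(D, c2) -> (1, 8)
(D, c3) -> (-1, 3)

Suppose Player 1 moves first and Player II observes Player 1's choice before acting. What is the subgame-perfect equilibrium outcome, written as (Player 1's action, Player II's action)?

(C, c3)

Player II best-responds to each possible Player 1 move:
- A → Player II plays c1 (best of 9, -5, 7); Player 1 gets -4.
- B → Player II plays c2 (best of -3, 0, -4); Player 1 gets 2.
- C → Player II plays c3 (best of -1, 0, 4); Player 1 gets 6.
- D → Player II plays c2 (best of 6, 8, 3); Player 1 gets 1.
Maximizing over -4, 2, 6, 1, Player 1 chooses C. Subgame-perfect outcome: (C, c3) with payoffs (6, 4).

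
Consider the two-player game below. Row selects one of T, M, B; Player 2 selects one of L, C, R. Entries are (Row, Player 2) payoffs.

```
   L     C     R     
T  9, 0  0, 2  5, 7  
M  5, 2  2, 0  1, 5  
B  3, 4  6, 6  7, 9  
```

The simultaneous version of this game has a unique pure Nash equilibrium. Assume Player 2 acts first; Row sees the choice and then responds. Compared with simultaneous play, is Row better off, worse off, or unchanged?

Backward induction with Player 2 moving first.
- L → Row plays T (best of 9, 5, 3); Player 2 gets 0.
- C → Row plays B (best of 0, 2, 6); Player 2 gets 6.
- R → Row plays B (best of 5, 1, 7); Player 2 gets 9.
Player 2's induced payoffs are 0, 6, 9, so Player 2 commits to R. Subgame-perfect outcome: (B, R) with payoffs (7, 9).
For the simultaneous game, intersect best replies.
Row's best replies: L→T; C→B; R→B.
Player 2's best replies: T→R; M→R; B→R.
Only (B, R) has each player best-responding; Nash payoffs (7, 9).
Row earns 7 sequentially versus 7 at the Nash outcome: unchanged.

unchanged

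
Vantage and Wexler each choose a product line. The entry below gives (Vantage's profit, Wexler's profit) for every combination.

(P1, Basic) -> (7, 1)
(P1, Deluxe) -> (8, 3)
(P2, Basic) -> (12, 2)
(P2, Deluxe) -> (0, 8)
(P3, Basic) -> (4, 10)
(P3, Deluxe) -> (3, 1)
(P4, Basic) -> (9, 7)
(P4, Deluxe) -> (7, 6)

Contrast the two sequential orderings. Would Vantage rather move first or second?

first

If Vantage leads: Wexler's best replies are P1→Deluxe, P2→Deluxe, P3→Basic, P4→Basic; Vantage's induced payoffs 8, 0, 4, 9; outcome (P4, Basic), payoffs (9, 7).
If Wexler leads: Vantage's best replies are Basic→P2, Deluxe→P1; Wexler's induced payoffs 2, 3; outcome (P1, Deluxe), payoffs (8, 3).
Vantage gets 9 moving first and 8 moving second, so Vantage prefers to move first.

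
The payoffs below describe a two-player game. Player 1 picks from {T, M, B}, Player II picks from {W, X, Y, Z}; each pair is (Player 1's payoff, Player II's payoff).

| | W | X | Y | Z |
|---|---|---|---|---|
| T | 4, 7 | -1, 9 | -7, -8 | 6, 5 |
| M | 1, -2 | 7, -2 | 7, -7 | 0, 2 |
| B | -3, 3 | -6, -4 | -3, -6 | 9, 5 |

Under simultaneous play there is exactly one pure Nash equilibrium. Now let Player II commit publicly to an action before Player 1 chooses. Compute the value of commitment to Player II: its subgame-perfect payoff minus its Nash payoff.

2

Backward induction with Player II moving first.
- W: Player 1 compares 4, 1, -3 and picks T; Player II would get 7.
- X: Player 1 compares -1, 7, -6 and picks M; Player II would get -2.
- Y: Player 1 compares -7, 7, -3 and picks M; Player II would get -7.
- Z: Player 1 compares 6, 0, 9 and picks B; Player II would get 5.
Player II's induced payoffs are 7, -2, -7, 5, so Player II commits to W. Subgame-perfect outcome: (T, W) with payoffs (4, 7).
Under simultaneous play:
Player 1's best replies: W→T; X→M; Y→M; Z→B.
Player II's best replies: T→X; M→Z; B→Z.
The unique mutual best reply is (B, Z), giving (9, 5).
Player II's commitment gain: 7 − 5 = 2.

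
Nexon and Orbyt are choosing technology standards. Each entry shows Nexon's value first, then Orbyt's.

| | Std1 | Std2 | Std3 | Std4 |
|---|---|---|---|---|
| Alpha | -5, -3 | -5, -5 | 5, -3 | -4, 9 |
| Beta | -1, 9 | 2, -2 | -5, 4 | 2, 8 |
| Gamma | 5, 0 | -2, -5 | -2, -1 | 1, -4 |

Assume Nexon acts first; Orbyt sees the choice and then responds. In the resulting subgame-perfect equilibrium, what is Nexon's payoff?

5

Backward induction with Nexon moving first.
- Alpha: Orbyt compares -3, -5, -3, 9 and picks Std4; Nexon would get -4.
- Beta: Orbyt compares 9, -2, 4, 8 and picks Std1; Nexon would get -1.
- Gamma: Orbyt compares 0, -5, -1, -4 and picks Std1; Nexon would get 5.
Maximizing over -4, -1, 5, Nexon chooses Gamma. Subgame-perfect outcome: (Gamma, Std1) with payoffs (5, 0).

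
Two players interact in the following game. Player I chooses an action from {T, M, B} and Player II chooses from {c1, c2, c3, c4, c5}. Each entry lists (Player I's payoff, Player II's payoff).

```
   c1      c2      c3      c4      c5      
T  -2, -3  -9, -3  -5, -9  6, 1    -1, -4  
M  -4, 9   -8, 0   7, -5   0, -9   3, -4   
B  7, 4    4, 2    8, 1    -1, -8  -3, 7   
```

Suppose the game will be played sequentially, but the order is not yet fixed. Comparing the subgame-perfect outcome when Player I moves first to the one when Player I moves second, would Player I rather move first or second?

second

If Player I leads: Player II's best replies are T→c4, M→c1, B→c5; Player I's induced payoffs 6, -4, -3; outcome (T, c4), payoffs (6, 1).
If Player II leads: Player I's best replies are c1→B, c2→B, c3→B, c4→T, c5→M; Player II's induced payoffs 4, 2, 1, 1, -4; outcome (B, c1), payoffs (7, 4).
Player I gets 6 moving first and 7 moving second, so Player I prefers to move second.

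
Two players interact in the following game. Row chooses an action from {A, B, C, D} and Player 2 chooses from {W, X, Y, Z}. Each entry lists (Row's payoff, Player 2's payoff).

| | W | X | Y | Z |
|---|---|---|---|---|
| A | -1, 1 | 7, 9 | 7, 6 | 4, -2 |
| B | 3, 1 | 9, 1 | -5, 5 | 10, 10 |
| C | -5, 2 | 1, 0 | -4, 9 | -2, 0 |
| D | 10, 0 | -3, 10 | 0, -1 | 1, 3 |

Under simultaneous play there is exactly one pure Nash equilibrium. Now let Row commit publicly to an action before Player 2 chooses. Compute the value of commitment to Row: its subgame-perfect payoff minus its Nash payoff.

Player 2 best-responds to each possible Row move:
- A → Player 2 plays X (best of 1, 9, 6, -2); Row gets 7.
- B → Player 2 plays Z (best of 1, 1, 5, 10); Row gets 10.
- C → Player 2 plays Y (best of 2, 0, 9, 0); Row gets -4.
- D → Player 2 plays X (best of 0, 10, -1, 3); Row gets -3.
Among 7, 10, -4, -3, the best is 10 at B. Subgame-perfect outcome: (B, Z) with payoffs (10, 10).
Now find the simultaneous Nash equilibrium.
Row's best replies: W→D; X→B; Y→A; Z→B.
Player 2's best replies: A→X; B→Z; C→Y; D→X.
The unique mutual best reply is (B, Z), giving (10, 10).
Row's commitment gain: 10 − 10 = 0.

0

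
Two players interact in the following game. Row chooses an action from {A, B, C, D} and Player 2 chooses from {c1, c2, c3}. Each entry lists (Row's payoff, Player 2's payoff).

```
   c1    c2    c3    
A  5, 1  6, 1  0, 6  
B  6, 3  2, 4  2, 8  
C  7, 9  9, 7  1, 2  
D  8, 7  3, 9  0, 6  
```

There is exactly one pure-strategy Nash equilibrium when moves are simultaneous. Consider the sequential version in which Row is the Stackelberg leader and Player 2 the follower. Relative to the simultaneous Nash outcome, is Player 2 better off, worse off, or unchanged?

better off

Solve by backward induction (Row leads).
- A: BR = c3, leader payoff 0.
- B: BR = c3, leader payoff 2.
- C: BR = c1, leader payoff 7.
- D: BR = c2, leader payoff 3.
Row's induced payoffs are 0, 2, 7, 3, so Row commits to C. Subgame-perfect outcome: (C, c1) with payoffs (7, 9).
Now find the simultaneous Nash equilibrium.
Row's best replies: c1→D; c2→C; c3→B.
Player 2's best replies: A→c3; B→c3; C→c1; D→c2.
Only (B, c3) has each player best-responding; Nash payoffs (2, 8).
Player 2 earns 9 sequentially versus 8 at the Nash outcome: better off.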